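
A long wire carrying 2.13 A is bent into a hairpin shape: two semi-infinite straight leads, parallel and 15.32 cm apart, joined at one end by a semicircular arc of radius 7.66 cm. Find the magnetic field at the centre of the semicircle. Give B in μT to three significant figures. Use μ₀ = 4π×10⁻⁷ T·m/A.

B ≈ 14.3 μT

The semicircular arc contributes B_arc = μ₀I·π/(4πR) = μ₀I/(4R) = 8.74×10⁻⁶ T.
Each semi-infinite lead is at perpendicular distance R = 0.0766 m from the centre, with the perpendicular foot at its near end, so it contributes μ₀I/(4πR); both point the same way, together 5.56×10⁻⁶ T.
Arc and leads all point the same direction: B = 8.74×10⁻⁶ + 5.56×10⁻⁶ = 1.43×10⁻⁵ T.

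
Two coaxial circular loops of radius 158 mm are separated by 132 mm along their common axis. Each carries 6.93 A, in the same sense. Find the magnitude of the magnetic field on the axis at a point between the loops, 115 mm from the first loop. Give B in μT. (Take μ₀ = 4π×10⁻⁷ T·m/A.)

B ≈ 41.7 μT

Each loop contributes B = μ₀IR²/[2(R²+z²)^(3/2)] on the axis, with z measured from that loop.
Loop 1 (z = 0.115 m): B₁ = 1.46×10⁻⁵ T. Loop 2 (z = 0.017 m): B₂ = 2.71×10⁻⁵ T.
The fields add: B = B₁ + B₂ = 4.17×10⁻⁵ T.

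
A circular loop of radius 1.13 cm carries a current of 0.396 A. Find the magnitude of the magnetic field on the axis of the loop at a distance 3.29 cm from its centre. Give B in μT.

B ≈ 0.755 μT

On the axis of a circular loop, B = μ₀IR² / [2(R²+z²)^(3/2)].
R² + z² = (0.0113)² + (0.0329)² = 0.00121 m², and (R²+z²)^(3/2) = 4.21×10⁻⁵ m³.
B = (4π×10⁻⁷ × 0.396 × 0.0001277) / (2 × 4.21×10⁻⁵) = 7.55×10⁻⁷ T.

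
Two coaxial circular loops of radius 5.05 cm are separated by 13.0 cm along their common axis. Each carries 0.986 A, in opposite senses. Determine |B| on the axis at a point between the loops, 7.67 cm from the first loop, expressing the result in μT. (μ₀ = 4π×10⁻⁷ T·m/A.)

Each loop contributes B = μ₀IR²/[2(R²+z²)^(3/2)] on the axis, with z measured from that loop.
Loop 1 (z = 0.0767 m): B₁ = 2.04×10⁻⁶ T. Loop 2 (z = 0.0533 m): B₂ = 3.99×10⁻⁶ T.
The fields oppose: B = |B₁ − B₂| = 1.95×10⁻⁶ T.

B ≈ 1.95 μT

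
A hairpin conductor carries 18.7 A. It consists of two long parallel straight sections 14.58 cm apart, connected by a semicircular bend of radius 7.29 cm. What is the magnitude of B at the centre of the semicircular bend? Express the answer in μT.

The semicircular arc contributes B_arc = μ₀I·π/(4πR) = μ₀I/(4R) = 8.06×10⁻⁵ T.
Each semi-infinite lead is at perpendicular distance R = 0.0729 m from the centre, with the perpendicular foot at its near end, so it contributes μ₀I/(4πR); both point the same way, together 5.13×10⁻⁵ T.
Arc and leads all point the same direction: B = 8.06×10⁻⁵ + 5.13×10⁻⁵ = 1.32×10⁻⁴ T.

B ≈ 132 μT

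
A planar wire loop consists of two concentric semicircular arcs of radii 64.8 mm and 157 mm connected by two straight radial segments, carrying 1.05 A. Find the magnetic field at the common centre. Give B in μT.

The radial connectors point toward the centre, so dl × r̂ = 0 and they contribute nothing.
Each semicircle gives μ₀I/(4R): inner arc 5.09×10⁻⁶ T, outer arc 2.10×10⁻⁶ T.
The two arcs carry current in opposite angular senses, so their fields oppose: B = |5.09×10⁻⁶ − 2.10×10⁻⁶| = 2.99×10⁻⁶ T.

B ≈ 2.99 μT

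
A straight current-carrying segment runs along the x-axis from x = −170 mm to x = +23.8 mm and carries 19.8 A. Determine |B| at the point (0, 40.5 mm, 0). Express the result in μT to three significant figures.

For a finite straight segment, B = (μ₀I/4πd)(sinθ₁ + sinθ₂), where θ₁, θ₂ are the angles from the perpendicular to each end.
The perpendicular distance is d = 0.0405 m; the end-offsets along the wire are a = 0.17 m and b = 0.0238 m.
sinθ₁ = 0.17/√(0.17²+0.0405²) = 0.9728; sinθ₂ = 0.0238/√(0.0238²+0.0405²) = 0.5066.
B = (4π×10⁻⁷ × 19.8) / (4π × 0.0405) × (0.9728 + 0.5066) = 7.23×10⁻⁵ T.

B ≈ 72.3 μT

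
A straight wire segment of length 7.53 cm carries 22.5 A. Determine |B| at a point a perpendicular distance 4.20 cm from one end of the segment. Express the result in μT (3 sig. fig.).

B ≈ 46.8 μT

For a finite straight segment, B = (μ₀I/4πd)(sinθ₁ + sinθ₂), where θ₁, θ₂ are the angles from the perpendicular to each end.
The perpendicular foot is at one end, so the two end-offsets along the wire are 0 and L = 0.0753 m.
sinθ₁ = 0/√(0²+0.042²) = 0.0000; sinθ₂ = 0.0753/√(0.0753²+0.042²) = 0.8733.
B = (4π×10⁻⁷ × 22.5) / (4π × 0.042) × (0.0000 + 0.8733) = 4.68×10⁻⁵ T.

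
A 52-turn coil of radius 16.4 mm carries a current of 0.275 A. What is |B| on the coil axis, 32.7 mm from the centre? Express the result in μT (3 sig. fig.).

B ≈ 49.4 μT

For an N-turn flat coil, B = Nμ₀IR²/[2(R²+z²)^(3/2)] with R = 0.0164 m, z = 0.0327 m.
B = 52 × 9.49×10⁻⁷ T = 4.94×10⁻⁵ T.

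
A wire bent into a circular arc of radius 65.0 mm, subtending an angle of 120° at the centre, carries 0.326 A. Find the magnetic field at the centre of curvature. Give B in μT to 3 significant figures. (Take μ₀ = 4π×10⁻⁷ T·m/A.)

The Biot–Savart field of a circular arc at its centre is B = μ₀Iφ/(4πR), with φ = 2.094 rad.
B = (4π×10⁻⁷ × 0.326 × 2.094) / (4π × 0.065) = 1.05×10⁻⁶ T.

B ≈ 1.05 μT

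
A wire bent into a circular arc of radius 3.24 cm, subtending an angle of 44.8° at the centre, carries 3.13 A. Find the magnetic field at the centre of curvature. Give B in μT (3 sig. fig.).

B ≈ 7.55 μT

The Biot–Savart field of a circular arc at its centre is B = μ₀Iφ/(4πR), with φ = 0.7819 rad.
B = (4π×10⁻⁷ × 3.13 × 0.7819) / (4π × 0.0324) = 7.55×10⁻⁶ T.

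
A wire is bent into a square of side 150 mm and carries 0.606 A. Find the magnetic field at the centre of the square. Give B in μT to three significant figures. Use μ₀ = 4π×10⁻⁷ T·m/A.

B ≈ 4.57 μT

Each side is a finite straight segment at perpendicular distance d = a/(2 tan(π/4)) = 0.075 m from the centre, with end-angles ±π/4.
One side contributes B₁ = (μ₀I/4πd)·2 sin(π/4) = 1.14×10⁻⁶ T.
All 4 sides add in the same direction: B = 4 × 1.14×10⁻⁶ = 4.57×10⁻⁶ T.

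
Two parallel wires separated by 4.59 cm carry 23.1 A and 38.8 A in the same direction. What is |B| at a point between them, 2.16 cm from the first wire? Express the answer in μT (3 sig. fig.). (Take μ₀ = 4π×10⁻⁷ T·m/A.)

Each long wire gives B = μ₀I/(2πd). Distances are d₁ = 0.0216 m and d₂ = 0.0243 m.
B₁ = 2.14×10⁻⁴ T, B₂ = 3.19×10⁻⁴ T.
Between parallel currents the two contributions point in opposite directions, so they subtract. B = |B₁ − B₂| = |2.14×10⁻⁴ − 3.19×10⁻⁴| = 1.05×10⁻⁴ T.

B ≈ 105 μT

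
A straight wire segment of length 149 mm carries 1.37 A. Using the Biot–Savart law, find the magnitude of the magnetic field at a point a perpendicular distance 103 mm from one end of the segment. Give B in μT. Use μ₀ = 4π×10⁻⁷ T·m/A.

For a finite straight segment, B = (μ₀I/4πd)(sinθ₁ + sinθ₂), where θ₁, θ₂ are the angles from the perpendicular to each end.
The perpendicular foot is at one end, so the two end-offsets along the wire are 0 and L = 0.149 m.
sinθ₁ = 0/√(0²+0.103²) = 0.0000; sinθ₂ = 0.149/√(0.149²+0.103²) = 0.8226.
B = (4π×10⁻⁷ × 1.37) / (4π × 0.103) × (0.0000 + 0.8226) = 1.09×10⁻⁶ T.

B ≈ 1.09 μT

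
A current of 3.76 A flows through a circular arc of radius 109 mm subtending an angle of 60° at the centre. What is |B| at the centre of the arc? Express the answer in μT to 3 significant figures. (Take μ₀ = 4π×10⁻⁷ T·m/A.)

B ≈ 3.61 μT

The Biot–Savart field of a circular arc at its centre is B = μ₀Iφ/(4πR), with φ = 1.047 rad.
B = (4π×10⁻⁷ × 3.76 × 1.047) / (4π × 0.109) = 3.61×10⁻⁶ T.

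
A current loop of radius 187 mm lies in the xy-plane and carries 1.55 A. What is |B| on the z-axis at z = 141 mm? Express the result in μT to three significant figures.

B ≈ 2.65 μT

On the axis of a circular loop, B = μ₀IR² / [2(R²+z²)^(3/2)].
R² + z² = (0.187)² + (0.141)² = 0.05485 m², and (R²+z²)^(3/2) = 1.28×10⁻² m³.
B = (4π×10⁻⁷ × 1.55 × 0.03497) / (2 × 1.28×10⁻²) = 2.65×10⁻⁶ T.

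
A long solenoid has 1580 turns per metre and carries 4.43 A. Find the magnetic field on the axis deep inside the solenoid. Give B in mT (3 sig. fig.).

Inside a long solenoid, B = μ₀nI with n = 1580 turns/m.
B = 4π×10⁻⁷ × 1580 × 4.43 = 8.80×10⁻³ T.

B ≈ 8.80 mT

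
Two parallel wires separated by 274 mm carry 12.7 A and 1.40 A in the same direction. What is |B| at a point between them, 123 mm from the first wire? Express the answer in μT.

Each long wire gives B = μ₀I/(2πd). Distances are d₁ = 0.123 m and d₂ = 0.151 m.
B₁ = 2.07×10⁻⁵ T, B₂ = 1.85×10⁻⁶ T.
Between parallel currents the two contributions point in opposite directions, so they subtract. B = |B₁ − B₂| = |2.07×10⁻⁵ − 1.85×10⁻⁶| = 1.88×10⁻⁵ T.

B ≈ 18.8 μT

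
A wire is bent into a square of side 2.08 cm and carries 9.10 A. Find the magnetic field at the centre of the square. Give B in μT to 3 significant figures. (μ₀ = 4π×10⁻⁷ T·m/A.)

B ≈ 495 μT

Each side is a finite straight segment at perpendicular distance d = a/(2 tan(π/4)) = 0.0104 m from the centre, with end-angles ±π/4.
One side contributes B₁ = (μ₀I/4πd)·2 sin(π/4) = 1.24×10⁻⁴ T.
All 4 sides add in the same direction: B = 4 × 1.24×10⁻⁴ = 4.95×10⁻⁴ T.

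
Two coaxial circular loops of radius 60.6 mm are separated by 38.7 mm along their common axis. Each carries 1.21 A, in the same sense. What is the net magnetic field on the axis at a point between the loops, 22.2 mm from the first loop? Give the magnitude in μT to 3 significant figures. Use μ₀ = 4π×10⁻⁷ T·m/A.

Each loop contributes B = μ₀IR²/[2(R²+z²)^(3/2)] on the axis, with z measured from that loop.
Loop 1 (z = 0.0222 m): B₁ = 1.04×10⁻⁵ T. Loop 2 (z = 0.0165 m): B₂ = 1.13×10⁻⁵ T.
The fields add: B = B₁ + B₂ = 2.17×10⁻⁵ T.

B ≈ 21.7 μT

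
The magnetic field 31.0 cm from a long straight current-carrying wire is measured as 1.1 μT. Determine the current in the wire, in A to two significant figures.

I ≈ 1.7 A

For a long straight wire B = μ₀I/(2πd), so I = 2πdB/μ₀.
I = 2π × 0.31 × 1.10×10⁻⁶ / (4π×10⁻⁷) = 1.71 A.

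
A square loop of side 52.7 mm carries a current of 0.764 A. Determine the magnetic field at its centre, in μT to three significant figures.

Each side is a finite straight segment at perpendicular distance d = a/(2 tan(π/4)) = 0.02635 m from the centre, with end-angles ±π/4.
One side contributes B₁ = (μ₀I/4πd)·2 sin(π/4) = 4.10×10⁻⁶ T.
All 4 sides add in the same direction: B = 4 × 4.10×10⁻⁶ = 1.64×10⁻⁵ T.

B ≈ 16.4 μT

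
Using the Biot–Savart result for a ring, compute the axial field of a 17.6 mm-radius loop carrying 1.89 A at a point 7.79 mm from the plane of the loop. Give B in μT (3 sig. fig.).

B ≈ 51.6 μT

On the axis of a circular loop, B = μ₀IR² / [2(R²+z²)^(3/2)].
R² + z² = (0.0176)² + (0.00779)² = 0.0003704 m², and (R²+z²)^(3/2) = 7.13×10⁻⁶ m³.
B = (4π×10⁻⁷ × 1.89 × 0.0003098) / (2 × 7.13×10⁻⁶) = 5.16×10⁻⁵ T.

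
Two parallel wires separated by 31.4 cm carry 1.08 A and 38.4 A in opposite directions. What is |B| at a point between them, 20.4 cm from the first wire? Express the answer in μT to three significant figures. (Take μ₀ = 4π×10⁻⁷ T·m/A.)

Each long wire gives B = μ₀I/(2πd). Distances are d₁ = 0.204 m and d₂ = 0.11 m.
B₁ = 1.06×10⁻⁶ T, B₂ = 6.98×10⁻⁵ T.
Between antiparallel currents both contributions point the same way, so they add. B = B₁ + B₂ = 1.06×10⁻⁶ + 6.98×10⁻⁵ = 7.09×10⁻⁵ T.

B ≈ 70.9 μT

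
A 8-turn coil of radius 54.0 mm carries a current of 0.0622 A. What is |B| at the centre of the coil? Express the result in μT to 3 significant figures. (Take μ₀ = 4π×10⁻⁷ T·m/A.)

B ≈ 5.79 μT

For an N-turn flat coil, B = Nμ₀I/(2R) with R = 0.054 m.
B = 8 × 7.24×10⁻⁷ T = 5.79×10⁻⁶ T.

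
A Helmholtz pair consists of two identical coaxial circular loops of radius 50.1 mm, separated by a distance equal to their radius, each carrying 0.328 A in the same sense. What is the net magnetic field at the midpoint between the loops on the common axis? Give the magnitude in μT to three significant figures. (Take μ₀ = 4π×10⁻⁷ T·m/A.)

B ≈ 5.89 μT

Each loop contributes B = μ₀IR²/[2(R²+z²)^(3/2)] on the axis, with z measured from that loop.
Loop 1 (z = 0.02505 m): B₁ = 2.94×10⁻⁶ T. Loop 2 (z = 0.02505 m): B₂ = 2.94×10⁻⁶ T.
The fields add: B = B₁ + B₂ = 5.89×10⁻⁶ T.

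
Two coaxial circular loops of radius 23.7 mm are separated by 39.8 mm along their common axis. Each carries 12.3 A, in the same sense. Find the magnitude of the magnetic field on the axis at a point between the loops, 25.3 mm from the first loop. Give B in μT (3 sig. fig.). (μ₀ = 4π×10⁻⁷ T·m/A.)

B ≈ 307 μT

Each loop contributes B = μ₀IR²/[2(R²+z²)^(3/2)] on the axis, with z measured from that loop.
Loop 1 (z = 0.0253 m): B₁ = 1.04×10⁻⁴ T. Loop 2 (z = 0.0145 m): B₂ = 2.02×10⁻⁴ T.
The fields add: B = B₁ + B₂ = 3.07×10⁻⁴ T.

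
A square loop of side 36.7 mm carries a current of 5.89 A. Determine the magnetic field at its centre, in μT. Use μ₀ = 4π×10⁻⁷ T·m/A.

Each side is a finite straight segment at perpendicular distance d = a/(2 tan(π/4)) = 0.01835 m from the centre, with end-angles ±π/4.
One side contributes B₁ = (μ₀I/4πd)·2 sin(π/4) = 4.54×10⁻⁵ T.
All 4 sides add in the same direction: B = 4 × 4.54×10⁻⁵ = 1.82×10⁻⁴ T.

B ≈ 182 μT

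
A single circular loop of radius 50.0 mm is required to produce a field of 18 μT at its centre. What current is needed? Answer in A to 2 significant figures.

I ≈ 1.4 A

At the centre of a circular loop B = μ₀I/(2R), so I = 2RB/μ₀.
With R = 0.05 m, I = 2 × 0.05 × 1.80×10⁻⁵ / (4π×10⁻⁷) = 1.43 A.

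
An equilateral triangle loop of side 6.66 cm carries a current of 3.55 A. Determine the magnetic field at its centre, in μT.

B ≈ 95.9 μT

Each side is a finite straight segment at perpendicular distance d = a/(2 tan(π/3)) = 0.01923 m from the centre, with end-angles ±π/3.
One side contributes B₁ = (μ₀I/4πd)·2 sin(π/3) = 3.20×10⁻⁵ T.
All 3 sides add in the same direction: B = 3 × 3.20×10⁻⁵ = 9.59×10⁻⁵ T.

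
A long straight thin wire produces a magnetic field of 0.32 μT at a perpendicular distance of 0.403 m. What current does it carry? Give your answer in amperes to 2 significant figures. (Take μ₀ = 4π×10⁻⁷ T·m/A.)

For a long straight wire B = μ₀I/(2πd), so I = 2πdB/μ₀.
I = 2π × 0.403 × 3.20×10⁻⁷ / (4π×10⁻⁷) = 0.645 A.

I ≈ 0.64 A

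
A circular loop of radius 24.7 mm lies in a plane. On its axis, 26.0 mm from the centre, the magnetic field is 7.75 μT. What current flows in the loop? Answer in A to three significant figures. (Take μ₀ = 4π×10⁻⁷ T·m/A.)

I ≈ 0.932 A

On the axis of a loop, B = μ₀IR²/[2(R²+z²)^(3/2)], so I = 2B(R²+z²)^(3/2)/(μ₀R²).
R² + z² = 0.0006101 + 0.000676 = 0.001286 m²; raised to 3/2 gives 4.61×10⁻⁵ m³.
I = 2 × 7.75×10⁻⁶ × 4.61×10⁻⁵ / (1.26×10⁻⁶ × 0.0006101) = 0.932 A.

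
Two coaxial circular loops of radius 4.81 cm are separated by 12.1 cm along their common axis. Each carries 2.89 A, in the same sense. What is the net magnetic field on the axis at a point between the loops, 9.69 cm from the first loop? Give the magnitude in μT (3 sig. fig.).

B ≈ 30.3 μT

Each loop contributes B = μ₀IR²/[2(R²+z²)^(3/2)] on the axis, with z measured from that loop.
Loop 1 (z = 0.0969 m): B₁ = 3.32×10⁻⁶ T. Loop 2 (z = 0.0241 m): B₂ = 2.70×10⁻⁵ T.
The fields add: B = B₁ + B₂ = 3.03×10⁻⁵ T.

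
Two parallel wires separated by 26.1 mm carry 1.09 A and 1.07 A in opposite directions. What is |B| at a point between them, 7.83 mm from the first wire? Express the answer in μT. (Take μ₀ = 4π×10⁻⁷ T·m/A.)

Each long wire gives B = μ₀I/(2πd). Distances are d₁ = 0.00783 m and d₂ = 0.01827 m.
B₁ = 2.78×10⁻⁵ T, B₂ = 1.17×10⁻⁵ T.
Between antiparallel currents both contributions point the same way, so they add. B = B₁ + B₂ = 2.78×10⁻⁵ + 1.17×10⁻⁵ = 3.96×10⁻⁵ T.

B ≈ 39.6 μT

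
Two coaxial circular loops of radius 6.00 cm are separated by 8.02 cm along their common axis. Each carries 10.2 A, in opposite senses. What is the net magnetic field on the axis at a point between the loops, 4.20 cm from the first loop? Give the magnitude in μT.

B ≈ 5.39 μT

Each loop contributes B = μ₀IR²/[2(R²+z²)^(3/2)] on the axis, with z measured from that loop.
Loop 1 (z = 0.042 m): B₁ = 5.87×10⁻⁵ T. Loop 2 (z = 0.0382 m): B₂ = 6.41×10⁻⁵ T.
The fields oppose: B = |B₁ − B₂| = 5.39×10⁻⁶ T.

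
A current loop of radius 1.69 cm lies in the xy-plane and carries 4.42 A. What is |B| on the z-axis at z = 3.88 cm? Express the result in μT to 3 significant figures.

B ≈ 10.5 μT

On the axis of a circular loop, B = μ₀IR² / [2(R²+z²)^(3/2)].
R² + z² = (0.0169)² + (0.0388)² = 0.001791 m², and (R²+z²)^(3/2) = 7.58×10⁻⁵ m³.
B = (4π×10⁻⁷ × 4.42 × 0.0002856) / (2 × 7.58×10⁻⁵) = 1.05×10⁻⁵ T.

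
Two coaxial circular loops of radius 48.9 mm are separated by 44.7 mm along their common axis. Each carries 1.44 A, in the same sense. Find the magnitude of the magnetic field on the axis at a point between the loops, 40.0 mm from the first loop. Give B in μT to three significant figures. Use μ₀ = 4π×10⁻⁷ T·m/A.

B ≈ 26.8 μT

Each loop contributes B = μ₀IR²/[2(R²+z²)^(3/2)] on the axis, with z measured from that loop.
Loop 1 (z = 0.04 m): B₁ = 8.58×10⁻⁶ T. Loop 2 (z = 0.0047 m): B₂ = 1.82×10⁻⁵ T.
The fields add: B = B₁ + B₂ = 2.68×10⁻⁵ T.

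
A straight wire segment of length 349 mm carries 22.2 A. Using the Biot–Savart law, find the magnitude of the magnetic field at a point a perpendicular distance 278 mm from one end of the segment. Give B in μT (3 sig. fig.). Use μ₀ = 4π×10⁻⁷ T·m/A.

For a finite straight segment, B = (μ₀I/4πd)(sinθ₁ + sinθ₂), where θ₁, θ₂ are the angles from the perpendicular to each end.
The perpendicular foot is at one end, so the two end-offsets along the wire are 0 and L = 0.349 m.
sinθ₁ = 0/√(0²+0.278²) = 0.0000; sinθ₂ = 0.349/√(0.349²+0.278²) = 0.7822.
B = (4π×10⁻⁷ × 22.2) / (4π × 0.278) × (0.0000 + 0.7822) = 6.25×10⁻⁶ T.

B ≈ 6.25 μT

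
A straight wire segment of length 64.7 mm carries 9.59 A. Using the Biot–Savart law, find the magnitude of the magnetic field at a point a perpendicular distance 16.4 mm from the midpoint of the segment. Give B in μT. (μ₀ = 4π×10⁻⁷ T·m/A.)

For a finite straight segment, B = (μ₀I/4πd)(sinθ₁ + sinθ₂), where θ₁, θ₂ are the angles from the perpendicular to each end.
The perpendicular from the point meets the wire at its midpoint, so each end is L/2 = 0.03235 m away along the wire.
sinθ₁ = 0.03235/√(0.03235²+0.0164²) = 0.8919; sinθ₂ = 0.03235/√(0.03235²+0.0164²) = 0.8919.
B = (4π×10⁻⁷ × 9.59) / (4π × 0.0164) × (0.8919 + 0.8919) = 1.04×10⁻⁴ T.

B ≈ 104 μT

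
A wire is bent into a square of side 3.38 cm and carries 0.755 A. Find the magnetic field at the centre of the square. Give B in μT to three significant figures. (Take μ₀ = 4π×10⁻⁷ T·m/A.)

Each side is a finite straight segment at perpendicular distance d = a/(2 tan(π/4)) = 0.0169 m from the centre, with end-angles ±π/4.
One side contributes B₁ = (μ₀I/4πd)·2 sin(π/4) = 6.32×10⁻⁶ T.
All 4 sides add in the same direction: B = 4 × 6.32×10⁻⁶ = 2.53×10⁻⁵ T.

B ≈ 25.3 μT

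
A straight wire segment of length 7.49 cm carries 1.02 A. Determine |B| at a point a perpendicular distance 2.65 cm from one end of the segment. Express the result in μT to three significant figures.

B ≈ 3.63 μT

For a finite straight segment, B = (μ₀I/4πd)(sinθ₁ + sinθ₂), where θ₁, θ₂ are the angles from the perpendicular to each end.
The perpendicular foot is at one end, so the two end-offsets along the wire are 0 and L = 0.0749 m.
sinθ₁ = 0/√(0²+0.0265²) = 0.0000; sinθ₂ = 0.0749/√(0.0749²+0.0265²) = 0.9427.
B = (4π×10⁻⁷ × 1.02) / (4π × 0.0265) × (0.0000 + 0.9427) = 3.63×10⁻⁶ T.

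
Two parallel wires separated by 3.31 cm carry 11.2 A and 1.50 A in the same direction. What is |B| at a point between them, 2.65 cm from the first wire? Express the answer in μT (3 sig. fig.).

Each long wire gives B = μ₀I/(2πd). Distances are d₁ = 0.0265 m and d₂ = 0.0066 m.
B₁ = 8.45×10⁻⁵ T, B₂ = 4.55×10⁻⁵ T.
Between parallel currents the two contributions point in opposite directions, so they subtract. B = |B₁ − B₂| = |8.45×10⁻⁵ − 4.55×10⁻⁵| = 3.91×10⁻⁵ T.

B ≈ 39.1 μT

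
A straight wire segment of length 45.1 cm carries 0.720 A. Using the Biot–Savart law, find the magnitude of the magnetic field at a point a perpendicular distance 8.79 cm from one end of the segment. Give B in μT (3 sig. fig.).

For a finite straight segment, B = (μ₀I/4πd)(sinθ₁ + sinθ₂), where θ₁, θ₂ are the angles from the perpendicular to each end.
The perpendicular foot is at one end, so the two end-offsets along the wire are 0 and L = 0.451 m.
sinθ₁ = 0/√(0²+0.0879²) = 0.0000; sinθ₂ = 0.451/√(0.451²+0.0879²) = 0.9815.
B = (4π×10⁻⁷ × 0.720) / (4π × 0.0879) × (0.0000 + 0.9815) = 8.04×10⁻⁷ T.

B ≈ 0.804 μT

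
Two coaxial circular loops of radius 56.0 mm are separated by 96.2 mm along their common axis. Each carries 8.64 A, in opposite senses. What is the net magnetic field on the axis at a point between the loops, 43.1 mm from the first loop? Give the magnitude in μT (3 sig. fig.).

B ≈ 11.2 μT

Each loop contributes B = μ₀IR²/[2(R²+z²)^(3/2)] on the axis, with z measured from that loop.
Loop 1 (z = 0.0431 m): B₁ = 4.82×10⁻⁵ T. Loop 2 (z = 0.0531 m): B₂ = 3.70×10⁻⁵ T.
The fields oppose: B = |B₁ − B₂| = 1.12×10⁻⁵ T.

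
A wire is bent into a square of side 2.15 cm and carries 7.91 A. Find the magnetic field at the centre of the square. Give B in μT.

B ≈ 416 μT

Each side is a finite straight segment at perpendicular distance d = a/(2 tan(π/4)) = 0.01075 m from the centre, with end-angles ±π/4.
One side contributes B₁ = (μ₀I/4πd)·2 sin(π/4) = 1.04×10⁻⁴ T.
All 4 sides add in the same direction: B = 4 × 1.04×10⁻⁴ = 4.16×10⁻⁴ T.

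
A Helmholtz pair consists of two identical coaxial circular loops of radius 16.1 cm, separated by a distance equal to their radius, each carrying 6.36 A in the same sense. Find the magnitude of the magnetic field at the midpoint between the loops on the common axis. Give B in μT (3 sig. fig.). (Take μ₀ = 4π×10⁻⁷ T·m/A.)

Each loop contributes B = μ₀IR²/[2(R²+z²)^(3/2)] on the axis, with z measured from that loop.
Loop 1 (z = 0.0805 m): B₁ = 1.78×10⁻⁵ T. Loop 2 (z = 0.0805 m): B₂ = 1.78×10⁻⁵ T.
The fields add: B = B₁ + B₂ = 3.55×10⁻⁵ T.

B ≈ 35.5 μT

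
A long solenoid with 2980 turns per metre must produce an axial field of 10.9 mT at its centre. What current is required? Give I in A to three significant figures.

I ≈ 2.91 A

Inside a long solenoid B = μ₀nI with n = 2980 m⁻¹, so I = B/(μ₀n).
I = 1.09×10⁻² / (4π×10⁻⁷ × 2980) = 2.91 A.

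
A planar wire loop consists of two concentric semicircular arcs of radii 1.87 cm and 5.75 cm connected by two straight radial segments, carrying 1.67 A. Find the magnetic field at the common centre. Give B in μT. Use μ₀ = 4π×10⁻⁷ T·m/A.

The radial connectors point toward the centre, so dl × r̂ = 0 and they contribute nothing.
Each semicircle gives μ₀I/(4R): inner arc 2.81×10⁻⁵ T, outer arc 9.12×10⁻⁶ T.
The two arcs carry current in opposite angular senses, so their fields oppose: B = |2.81×10⁻⁵ − 9.12×10⁻⁶| = 1.89×10⁻⁵ T.

B ≈ 18.9 μT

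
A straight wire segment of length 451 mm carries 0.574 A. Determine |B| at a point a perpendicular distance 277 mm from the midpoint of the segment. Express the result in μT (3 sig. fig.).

B ≈ 0.262 μT

For a finite straight segment, B = (μ₀I/4πd)(sinθ₁ + sinθ₂), where θ₁, θ₂ are the angles from the perpendicular to each end.
The perpendicular from the point meets the wire at its midpoint, so each end is L/2 = 0.2255 m away along the wire.
sinθ₁ = 0.2255/√(0.2255²+0.277²) = 0.6313; sinθ₂ = 0.2255/√(0.2255²+0.277²) = 0.6313.
B = (4π×10⁻⁷ × 0.574) / (4π × 0.277) × (0.6313 + 0.6313) = 2.62×10⁻⁷ T.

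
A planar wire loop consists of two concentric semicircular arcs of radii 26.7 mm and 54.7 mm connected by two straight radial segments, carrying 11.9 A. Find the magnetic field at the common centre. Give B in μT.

B ≈ 71.7 μT

The radial connectors point toward the centre, so dl × r̂ = 0 and they contribute nothing.
Each semicircle gives μ₀I/(4R): inner arc 1.40×10⁻⁴ T, outer arc 6.83×10⁻⁵ T.
The two arcs carry current in opposite angular senses, so their fields oppose: B = |1.40×10⁻⁴ − 6.83×10⁻⁵| = 7.17×10⁻⁵ T.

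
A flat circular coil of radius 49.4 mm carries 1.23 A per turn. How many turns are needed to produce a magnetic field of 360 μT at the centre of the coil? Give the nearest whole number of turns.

N = 23

For an N-turn coil, B = Nμ₀I/(2R). A single turn gives B₁ = 1.56×10⁻⁵ T with R = 0.0494 m.
N = B/B₁ = 3.60×10⁻⁴ / 1.56×10⁻⁵ = 23.01.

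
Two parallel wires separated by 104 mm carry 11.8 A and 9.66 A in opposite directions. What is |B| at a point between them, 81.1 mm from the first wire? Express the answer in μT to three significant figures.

Each long wire gives B = μ₀I/(2πd). Distances are d₁ = 0.0811 m and d₂ = 0.0229 m.
B₁ = 2.91×10⁻⁵ T, B₂ = 8.44×10⁻⁵ T.
Between antiparallel currents both contributions point the same way, so they add. B = B₁ + B₂ = 2.91×10⁻⁵ + 8.44×10⁻⁵ = 1.13×10⁻⁴ T.

B ≈ 113 μT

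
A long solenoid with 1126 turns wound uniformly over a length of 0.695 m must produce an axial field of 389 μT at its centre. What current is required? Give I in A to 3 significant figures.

I ≈ 0.191 A

Inside a long solenoid B = μ₀nI with n = 1620 m⁻¹, so I = B/(μ₀n).
I = 3.89×10⁻⁴ / (4π×10⁻⁷ × 1620) = 0.191 A.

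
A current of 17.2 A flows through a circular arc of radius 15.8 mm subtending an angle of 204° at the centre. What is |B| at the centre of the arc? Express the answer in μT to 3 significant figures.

The Biot–Savart field of a circular arc at its centre is B = μ₀Iφ/(4πR), with φ = 3.56 rad.
B = (4π×10⁻⁷ × 17.2 × 3.56) / (4π × 0.0158) = 3.88×10⁻⁴ T.

B ≈ 388 μT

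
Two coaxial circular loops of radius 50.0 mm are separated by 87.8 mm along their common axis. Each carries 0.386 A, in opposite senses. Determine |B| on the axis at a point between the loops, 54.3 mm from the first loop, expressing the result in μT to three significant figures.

Each loop contributes B = μ₀IR²/[2(R²+z²)^(3/2)] on the axis, with z measured from that loop.
Loop 1 (z = 0.0543 m): B₁ = 1.51×10⁻⁶ T. Loop 2 (z = 0.0335 m): B₂ = 2.78×10⁻⁶ T.
The fields oppose: B = |B₁ − B₂| = 1.27×10⁻⁶ T.

B ≈ 1.27 μT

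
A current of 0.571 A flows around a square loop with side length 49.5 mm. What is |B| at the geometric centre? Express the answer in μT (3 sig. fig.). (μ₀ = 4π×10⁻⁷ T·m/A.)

Each side is a finite straight segment at perpendicular distance d = a/(2 tan(π/4)) = 0.02475 m from the centre, with end-angles ±π/4.
One side contributes B₁ = (μ₀I/4πd)·2 sin(π/4) = 3.26×10⁻⁶ T.
All 4 sides add in the same direction: B = 4 × 3.26×10⁻⁶ = 1.31×10⁻⁵ T.

B ≈ 13.1 μT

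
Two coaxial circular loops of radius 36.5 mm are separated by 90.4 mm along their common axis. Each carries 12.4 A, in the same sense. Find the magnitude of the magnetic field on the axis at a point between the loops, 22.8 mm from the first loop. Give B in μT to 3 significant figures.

Each loop contributes B = μ₀IR²/[2(R²+z²)^(3/2)] on the axis, with z measured from that loop.
Loop 1 (z = 0.0228 m): B₁ = 1.30×10⁻⁴ T. Loop 2 (z = 0.0676 m): B₂ = 2.29×10⁻⁵ T.
The fields add: B = B₁ + B₂ = 1.53×10⁻⁴ T.

B ≈ 153 μT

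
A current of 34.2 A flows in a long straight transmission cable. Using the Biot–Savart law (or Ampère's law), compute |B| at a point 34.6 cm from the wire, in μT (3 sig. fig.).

B ≈ 19.8 μT

For an infinitely long straight wire, B = μ₀I/(2πd).
B = (4π×10⁻⁷ × 34.2) / (2π × 0.346) = 1.98×10⁻⁵ T.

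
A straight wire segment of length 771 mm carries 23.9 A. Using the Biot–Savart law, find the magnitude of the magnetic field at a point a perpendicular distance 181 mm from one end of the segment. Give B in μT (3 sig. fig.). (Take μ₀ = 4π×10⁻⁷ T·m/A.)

B ≈ 12.9 μT

For a finite straight segment, B = (μ₀I/4πd)(sinθ₁ + sinθ₂), where θ₁, θ₂ are the angles from the perpendicular to each end.
The perpendicular foot is at one end, so the two end-offsets along the wire are 0 and L = 0.771 m.
sinθ₁ = 0/√(0²+0.181²) = 0.0000; sinθ₂ = 0.771/√(0.771²+0.181²) = 0.9735.
B = (4π×10⁻⁷ × 23.9) / (4π × 0.181) × (0.0000 + 0.9735) = 1.29×10⁻⁵ T.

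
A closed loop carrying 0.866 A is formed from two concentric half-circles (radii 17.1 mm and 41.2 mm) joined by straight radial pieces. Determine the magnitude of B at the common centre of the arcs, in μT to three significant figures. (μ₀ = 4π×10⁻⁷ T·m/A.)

The radial connectors point toward the centre, so dl × r̂ = 0 and they contribute nothing.
Each semicircle gives μ₀I/(4R): inner arc 1.59×10⁻⁵ T, outer arc 6.60×10⁻⁶ T.
The two arcs carry current in opposite angular senses, so their fields oppose: B = |1.59×10⁻⁵ − 6.60×10⁻⁶| = 9.31×10⁻⁶ T.

B ≈ 9.31 μT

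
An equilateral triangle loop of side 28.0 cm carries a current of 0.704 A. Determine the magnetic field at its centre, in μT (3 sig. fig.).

B ≈ 4.53 μT

Each side is a finite straight segment at perpendicular distance d = a/(2 tan(π/3)) = 0.08083 m from the centre, with end-angles ±π/3.
One side contributes B₁ = (μ₀I/4πd)·2 sin(π/3) = 1.51×10⁻⁶ T.
All 3 sides add in the same direction: B = 3 × 1.51×10⁻⁶ = 4.53×10⁻⁶ T.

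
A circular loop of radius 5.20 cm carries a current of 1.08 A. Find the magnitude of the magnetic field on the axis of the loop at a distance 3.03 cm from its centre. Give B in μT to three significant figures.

B ≈ 8.42 μT

On the axis of a circular loop, B = μ₀IR² / [2(R²+z²)^(3/2)].
R² + z² = (0.052)² + (0.0303)² = 0.003622 m², and (R²+z²)^(3/2) = 2.18×10⁻⁴ m³.
B = (4π×10⁻⁷ × 1.08 × 0.002704) / (2 × 2.18×10⁻⁴) = 8.42×10⁻⁶ T.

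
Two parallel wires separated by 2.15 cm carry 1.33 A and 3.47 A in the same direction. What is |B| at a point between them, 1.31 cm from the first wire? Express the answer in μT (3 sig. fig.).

B ≈ 62.3 μT

Each long wire gives B = μ₀I/(2πd). Distances are d₁ = 0.0131 m and d₂ = 0.0084 m.
B₁ = 2.03×10⁻⁵ T, B₂ = 8.26×10⁻⁵ T.
Between parallel currents the two contributions point in opposite directions, so they subtract. B = |B₁ − B₂| = |2.03×10⁻⁵ − 8.26×10⁻⁵| = 6.23×10⁻⁵ T.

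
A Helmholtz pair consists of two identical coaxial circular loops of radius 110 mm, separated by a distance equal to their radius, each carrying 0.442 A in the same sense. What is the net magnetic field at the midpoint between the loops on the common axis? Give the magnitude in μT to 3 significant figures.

B ≈ 3.61 μT

Each loop contributes B = μ₀IR²/[2(R²+z²)^(3/2)] on the axis, with z measured from that loop.
Loop 1 (z = 0.055 m): B₁ = 1.81×10⁻⁶ T. Loop 2 (z = 0.055 m): B₂ = 1.81×10⁻⁶ T.
The fields add: B = B₁ + B₂ = 3.61×10⁻⁶ T.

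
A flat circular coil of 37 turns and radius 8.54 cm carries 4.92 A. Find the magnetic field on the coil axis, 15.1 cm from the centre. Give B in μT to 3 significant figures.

B ≈ 160 μT

For an N-turn flat coil, B = Nμ₀IR²/[2(R²+z²)^(3/2)] with R = 0.0854 m, z = 0.151 m.
B = 37 × 4.32×10⁻⁶ T = 1.60×10⁻⁴ T.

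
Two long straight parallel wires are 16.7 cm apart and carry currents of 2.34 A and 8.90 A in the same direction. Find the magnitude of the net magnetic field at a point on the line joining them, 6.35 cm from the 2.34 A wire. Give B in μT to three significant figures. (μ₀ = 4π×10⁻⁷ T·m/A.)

Each long wire gives B = μ₀I/(2πd). Distances are d₁ = 0.0635 m and d₂ = 0.1035 m.
B₁ = 7.37×10⁻⁶ T, B₂ = 1.72×10⁻⁵ T.
Between parallel currents the two contributions point in opposite directions, so they subtract. B = |B₁ − B₂| = |7.37×10⁻⁶ − 1.72×10⁻⁵| = 9.83×10⁻⁶ T.

B ≈ 9.83 μT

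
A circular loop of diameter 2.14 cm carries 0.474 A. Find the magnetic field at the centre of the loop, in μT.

At the centre of a circular loop the Biot–Savart law gives B = μ₀I/(2R) (so R = 0.0107 m).
B = (4π×10⁻⁷ × 0.474) / (2 × 0.0107) = 2.78×10⁻⁵ T.

B ≈ 27.8 μT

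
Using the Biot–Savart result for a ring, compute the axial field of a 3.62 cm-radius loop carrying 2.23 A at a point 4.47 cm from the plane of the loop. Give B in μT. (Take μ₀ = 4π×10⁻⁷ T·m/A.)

On the axis of a circular loop, B = μ₀IR² / [2(R²+z²)^(3/2)].
R² + z² = (0.0362)² + (0.0447)² = 0.003309 m², and (R²+z²)^(3/2) = 1.90×10⁻⁴ m³.
B = (4π×10⁻⁷ × 2.23 × 0.00131) / (2 × 1.90×10⁻⁴) = 9.65×10⁻⁶ T.

B ≈ 9.65 μT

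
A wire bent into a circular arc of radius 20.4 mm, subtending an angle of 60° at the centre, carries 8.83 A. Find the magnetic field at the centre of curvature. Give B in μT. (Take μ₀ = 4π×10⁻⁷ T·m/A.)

The Biot–Savart field of a circular arc at its centre is B = μ₀Iφ/(4πR), with φ = 1.047 rad.
B = (4π×10⁻⁷ × 8.83 × 1.047) / (4π × 0.0204) = 4.53×10⁻⁵ T.

B ≈ 45.3 μT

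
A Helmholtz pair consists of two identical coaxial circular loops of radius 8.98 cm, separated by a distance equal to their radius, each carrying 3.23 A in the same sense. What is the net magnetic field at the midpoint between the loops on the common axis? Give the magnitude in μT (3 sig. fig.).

Each loop contributes B = μ₀IR²/[2(R²+z²)^(3/2)] on the axis, with z measured from that loop.
Loop 1 (z = 0.0449 m): B₁ = 1.62×10⁻⁵ T. Loop 2 (z = 0.0449 m): B₂ = 1.62×10⁻⁵ T.
The fields add: B = B₁ + B₂ = 3.23×10⁻⁵ T.

B ≈ 32.3 μT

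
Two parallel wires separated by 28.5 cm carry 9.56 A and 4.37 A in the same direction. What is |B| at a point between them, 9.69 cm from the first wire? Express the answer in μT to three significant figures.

B ≈ 15.1 μT

Each long wire gives B = μ₀I/(2πd). Distances are d₁ = 0.0969 m and d₂ = 0.1881 m.
B₁ = 1.97×10⁻⁵ T, B₂ = 4.65×10⁻⁶ T.
Between parallel currents the two contributions point in opposite directions, so they subtract. B = |B₁ − B₂| = |1.97×10⁻⁵ − 4.65×10⁻⁶| = 1.51×10⁻⁵ T.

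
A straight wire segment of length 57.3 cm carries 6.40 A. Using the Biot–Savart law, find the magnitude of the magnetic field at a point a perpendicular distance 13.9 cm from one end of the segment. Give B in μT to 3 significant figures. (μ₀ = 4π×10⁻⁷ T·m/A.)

B ≈ 4.47 μT

For a finite straight segment, B = (μ₀I/4πd)(sinθ₁ + sinθ₂), where θ₁, θ₂ are the angles from the perpendicular to each end.
The perpendicular foot is at one end, so the two end-offsets along the wire are 0 and L = 0.573 m.
sinθ₁ = 0/√(0²+0.139²) = 0.0000; sinθ₂ = 0.573/√(0.573²+0.139²) = 0.9718.
B = (4π×10⁻⁷ × 6.40) / (4π × 0.139) × (0.0000 + 0.9718) = 4.47×10⁻⁶ T.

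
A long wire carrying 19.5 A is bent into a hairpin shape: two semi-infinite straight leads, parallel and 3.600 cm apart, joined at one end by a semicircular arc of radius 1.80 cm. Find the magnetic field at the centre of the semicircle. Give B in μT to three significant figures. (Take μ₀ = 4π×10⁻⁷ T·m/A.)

B ≈ 557 μT

The semicircular arc contributes B_arc = μ₀I·π/(4πR) = μ₀I/(4R) = 3.40×10⁻⁴ T.
Each semi-infinite lead is at perpendicular distance R = 0.018 m from the centre, with the perpendicular foot at its near end, so it contributes μ₀I/(4πR); both point the same way, together 2.17×10⁻⁴ T.
Arc and leads all point the same direction: B = 3.40×10⁻⁴ + 2.17×10⁻⁴ = 5.57×10⁻⁴ T.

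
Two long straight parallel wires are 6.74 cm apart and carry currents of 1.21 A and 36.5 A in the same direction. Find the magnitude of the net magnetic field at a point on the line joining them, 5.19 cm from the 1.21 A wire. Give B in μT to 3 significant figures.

B ≈ 466 μT

Each long wire gives B = μ₀I/(2πd). Distances are d₁ = 0.0519 m and d₂ = 0.0155 m.
B₁ = 4.66×10⁻⁶ T, B₂ = 4.71×10⁻⁴ T.
Between parallel currents the two contributions point in opposite directions, so they subtract. B = |B₁ − B₂| = |4.66×10⁻⁶ − 4.71×10⁻⁴| = 4.66×10⁻⁴ T.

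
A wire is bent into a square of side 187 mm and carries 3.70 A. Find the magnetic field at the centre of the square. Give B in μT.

B ≈ 22.4 μT

Each side is a finite straight segment at perpendicular distance d = a/(2 tan(π/4)) = 0.0935 m from the centre, with end-angles ±π/4.
One side contributes B₁ = (μ₀I/4πd)·2 sin(π/4) = 5.60×10⁻⁶ T.
All 4 sides add in the same direction: B = 4 × 5.60×10⁻⁶ = 2.24×10⁻⁵ T.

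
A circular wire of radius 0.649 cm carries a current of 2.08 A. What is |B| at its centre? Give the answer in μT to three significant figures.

B ≈ 201 μT

At the centre of a circular loop the Biot–Savart law gives B = μ₀I/(2R).
B = (4π×10⁻⁷ × 2.08) / (2 × 0.00649) = 2.01×10⁻⁴ T.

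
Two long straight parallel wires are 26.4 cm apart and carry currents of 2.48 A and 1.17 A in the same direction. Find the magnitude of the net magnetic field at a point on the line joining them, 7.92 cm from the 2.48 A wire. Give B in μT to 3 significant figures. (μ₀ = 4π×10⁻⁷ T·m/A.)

Each long wire gives B = μ₀I/(2πd). Distances are d₁ = 0.0792 m and d₂ = 0.1848 m.
B₁ = 6.26×10⁻⁶ T, B₂ = 1.27×10⁻⁶ T.
Between parallel currents the two contributions point in opposite directions, so they subtract. B = |B₁ − B₂| = |6.26×10⁻⁶ − 1.27×10⁻⁶| = 5.00×10⁻⁶ T.

B ≈ 5.00 μT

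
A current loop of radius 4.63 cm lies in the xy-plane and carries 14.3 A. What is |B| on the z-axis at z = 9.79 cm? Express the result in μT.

B ≈ 15.2 μT

On the axis of a circular loop, B = μ₀IR² / [2(R²+z²)^(3/2)].
R² + z² = (0.0463)² + (0.0979)² = 0.01173 m², and (R²+z²)^(3/2) = 1.27×10⁻³ m³.
B = (4π×10⁻⁷ × 14.3 × 0.002144) / (2 × 1.27×10⁻³) = 1.52×10⁻⁵ T.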